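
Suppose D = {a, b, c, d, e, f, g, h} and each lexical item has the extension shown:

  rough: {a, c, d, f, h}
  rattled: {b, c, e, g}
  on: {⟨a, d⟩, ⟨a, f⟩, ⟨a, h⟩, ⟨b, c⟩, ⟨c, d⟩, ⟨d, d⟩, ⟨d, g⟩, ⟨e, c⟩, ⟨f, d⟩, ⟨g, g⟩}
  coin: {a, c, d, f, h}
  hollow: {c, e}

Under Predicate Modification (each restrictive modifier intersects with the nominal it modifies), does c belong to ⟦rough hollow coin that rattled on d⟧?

yes

⟦that rattled⟧ = ⟦rattled⟧ = {b, c, e, g}
⟦on d⟧ = {x : ⟨x, d⟩ ∈ ⟦on⟧} = {a, c, d, f}
⟦coin⟧ = {a, c, d, f, h}
… ∩ ⟦that rattled⟧ = {a, c, d, f, h} ∩ {b, c, e, g} = {c}
… ∩ ⟦on d⟧ = {c} ∩ {a, c, d, f} = {c}
… ∩ ⟦rough⟧ = {c} ∩ {a, c, d, f, h} = {c}
… ∩ ⟦hollow⟧ = {c} ∩ {c, e} = {c}
⟦rough hollow coin that rattled on d⟧ = {c}; c ∈ this set.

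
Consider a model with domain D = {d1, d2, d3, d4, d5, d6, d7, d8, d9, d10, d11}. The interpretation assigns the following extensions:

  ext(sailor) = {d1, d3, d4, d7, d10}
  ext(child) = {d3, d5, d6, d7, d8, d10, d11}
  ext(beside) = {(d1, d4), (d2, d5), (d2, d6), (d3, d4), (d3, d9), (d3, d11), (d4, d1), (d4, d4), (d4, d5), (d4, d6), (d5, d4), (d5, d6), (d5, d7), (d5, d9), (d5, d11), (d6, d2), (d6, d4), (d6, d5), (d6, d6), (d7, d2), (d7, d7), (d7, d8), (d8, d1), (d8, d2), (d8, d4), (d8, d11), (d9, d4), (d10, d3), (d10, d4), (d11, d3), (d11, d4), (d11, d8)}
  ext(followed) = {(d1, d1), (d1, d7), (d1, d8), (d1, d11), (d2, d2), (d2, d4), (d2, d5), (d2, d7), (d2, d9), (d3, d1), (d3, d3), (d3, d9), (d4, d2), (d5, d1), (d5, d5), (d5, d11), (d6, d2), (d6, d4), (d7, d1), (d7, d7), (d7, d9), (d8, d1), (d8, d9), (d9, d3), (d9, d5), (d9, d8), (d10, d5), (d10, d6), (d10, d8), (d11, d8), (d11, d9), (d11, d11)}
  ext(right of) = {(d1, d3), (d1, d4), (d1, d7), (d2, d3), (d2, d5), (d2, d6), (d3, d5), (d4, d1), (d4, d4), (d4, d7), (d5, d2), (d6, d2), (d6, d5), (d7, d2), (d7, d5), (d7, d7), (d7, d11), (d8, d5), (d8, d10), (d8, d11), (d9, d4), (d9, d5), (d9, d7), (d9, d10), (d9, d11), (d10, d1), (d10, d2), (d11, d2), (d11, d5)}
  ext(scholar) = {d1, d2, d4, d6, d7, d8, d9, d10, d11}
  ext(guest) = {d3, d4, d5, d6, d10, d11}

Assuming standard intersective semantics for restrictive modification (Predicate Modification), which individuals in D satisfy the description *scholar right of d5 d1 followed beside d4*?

{d8, d11}

⟦right of d5⟧ = {x : ⟨x, d5⟩ ∈ ⟦right of⟧} = {d2, d3, d6, d7, d8, d9, d11}
⟦d1 followed⟧ = {x : ⟨d1, x⟩ ∈ ⟦followed⟧} = {d1, d7, d8, d11}
⟦beside d4⟧ = {x : ⟨x, d4⟩ ∈ ⟦beside⟧} = {d1, d3, d4, d5, d6, d8, d9, d10, d11}
⟦scholar⟧ = {d1, d2, d4, d6, d7, d8, d9, d10, d11}
… ∩ ⟦right of d5⟧ = {d1, d2, d4, d6, d7, d8, d9, d10, d11} ∩ {d2, d3, d6, d7, d8, d9, d11} = {d2, d6, d7, d8, d9, d11}
… ∩ ⟦d1 followed⟧ = {d2, d6, d7, d8, d9, d11} ∩ {d1, d7, d8, d11} = {d7, d8, d11}
… ∩ ⟦beside d4⟧ = {d7, d8, d11} ∩ {d1, d3, d4, d5, d6, d8, d9, d10, d11} = {d8, d11}
So ⟦scholar right of d5 d1 followed beside d4⟧ = {d8, d11}.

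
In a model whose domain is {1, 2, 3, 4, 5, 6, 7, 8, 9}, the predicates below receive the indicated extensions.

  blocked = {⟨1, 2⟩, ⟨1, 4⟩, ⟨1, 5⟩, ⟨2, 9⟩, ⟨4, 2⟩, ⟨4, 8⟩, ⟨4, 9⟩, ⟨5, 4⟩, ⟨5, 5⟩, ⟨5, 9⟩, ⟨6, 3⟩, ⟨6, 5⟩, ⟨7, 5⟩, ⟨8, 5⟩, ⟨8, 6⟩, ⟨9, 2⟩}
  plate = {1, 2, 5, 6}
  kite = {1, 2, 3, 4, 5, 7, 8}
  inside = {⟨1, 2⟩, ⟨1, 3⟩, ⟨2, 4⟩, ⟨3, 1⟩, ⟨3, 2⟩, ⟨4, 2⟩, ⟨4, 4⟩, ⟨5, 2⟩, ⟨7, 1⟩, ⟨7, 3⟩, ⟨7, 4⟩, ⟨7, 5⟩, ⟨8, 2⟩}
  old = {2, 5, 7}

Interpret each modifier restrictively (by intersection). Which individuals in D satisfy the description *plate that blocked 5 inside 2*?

{1, 5}

⟦that blocked 5⟧ = {x : ⟨x, 5⟩ ∈ ⟦blocked⟧} = {1, 5, 6, 7, 8}
⟦inside 2⟧ = {x : ⟨x, 2⟩ ∈ ⟦inside⟧} = {1, 3, 4, 5, 8}
⟦plate⟧ = {1, 2, 5, 6}
… ∩ ⟦that blocked 5⟧ = {1, 2, 5, 6} ∩ {1, 5, 6, 7, 8} = {1, 5, 6}
… ∩ ⟦inside 2⟧ = {1, 5, 6} ∩ {1, 3, 4, 5, 8} = {1, 5}
So ⟦plate that blocked 5 inside 2⟧ = {1, 5}.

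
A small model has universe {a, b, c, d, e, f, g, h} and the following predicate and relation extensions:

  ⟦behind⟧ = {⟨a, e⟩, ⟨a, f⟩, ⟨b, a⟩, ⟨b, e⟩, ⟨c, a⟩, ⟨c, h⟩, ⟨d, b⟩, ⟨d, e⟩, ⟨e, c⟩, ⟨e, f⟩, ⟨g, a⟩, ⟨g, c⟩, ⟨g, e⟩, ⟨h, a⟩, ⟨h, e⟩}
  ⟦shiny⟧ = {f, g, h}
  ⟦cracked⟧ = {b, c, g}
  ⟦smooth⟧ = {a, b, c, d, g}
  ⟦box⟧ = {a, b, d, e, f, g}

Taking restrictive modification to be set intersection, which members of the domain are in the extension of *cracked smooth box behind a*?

{b, g}

⟦behind a⟧ = {x : ⟨x, a⟩ ∈ ⟦behind⟧} = {b, c, g, h}
⟦box⟧ = {a, b, d, e, f, g}
… ∩ ⟦behind a⟧ = {a, b, d, e, f, g} ∩ {b, c, g, h} = {b, g}
… ∩ ⟦cracked⟧ = {b, g} ∩ {b, c, g} = {b, g}
… ∩ ⟦smooth⟧ = {b, g} ∩ {a, b, c, d, g} = {b, g}
So ⟦cracked smooth box behind a⟧ = {b, g}.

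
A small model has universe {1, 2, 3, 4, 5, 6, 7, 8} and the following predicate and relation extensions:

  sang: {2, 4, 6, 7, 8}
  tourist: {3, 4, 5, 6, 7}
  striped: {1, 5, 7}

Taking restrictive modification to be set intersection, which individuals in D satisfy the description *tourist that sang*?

{4, 6, 7}

⟦that sang⟧ = ⟦sang⟧ = {2, 4, 6, 7, 8}
⟦tourist⟧ = {3, 4, 5, 6, 7}
… ∩ ⟦that sang⟧ = {3, 4, 5, 6, 7} ∩ {2, 4, 6, 7, 8} = {4, 6, 7}
So ⟦tourist that sang⟧ = {4, 6, 7}.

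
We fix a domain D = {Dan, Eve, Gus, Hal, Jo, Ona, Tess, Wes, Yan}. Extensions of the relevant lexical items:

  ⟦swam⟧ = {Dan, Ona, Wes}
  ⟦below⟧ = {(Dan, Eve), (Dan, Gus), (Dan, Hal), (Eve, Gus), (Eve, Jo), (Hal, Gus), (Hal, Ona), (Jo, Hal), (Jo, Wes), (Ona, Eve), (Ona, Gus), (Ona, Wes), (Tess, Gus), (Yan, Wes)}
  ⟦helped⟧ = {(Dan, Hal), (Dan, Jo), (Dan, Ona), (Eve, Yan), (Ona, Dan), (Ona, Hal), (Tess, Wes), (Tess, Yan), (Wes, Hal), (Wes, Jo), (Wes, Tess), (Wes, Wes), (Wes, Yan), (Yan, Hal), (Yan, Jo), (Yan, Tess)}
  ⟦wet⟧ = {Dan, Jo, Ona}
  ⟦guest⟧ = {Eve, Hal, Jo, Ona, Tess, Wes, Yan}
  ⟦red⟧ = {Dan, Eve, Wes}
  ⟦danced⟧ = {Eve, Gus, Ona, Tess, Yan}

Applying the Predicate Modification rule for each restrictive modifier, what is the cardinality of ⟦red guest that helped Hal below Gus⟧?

⟦that helped Hal⟧ = {x : ⟨x, Hal⟩ ∈ ⟦helped⟧} = {Dan, Ona, Wes, Yan}
⟦below Gus⟧ = {x : ⟨x, Gus⟩ ∈ ⟦below⟧} = {Dan, Eve, Hal, Ona, Tess}
⟦guest⟧ = {Eve, Hal, Jo, Ona, Tess, Wes, Yan}
… ∩ ⟦that helped Hal⟧ = {Eve, Hal, Jo, Ona, Tess, Wes, Yan} ∩ {Dan, Ona, Wes, Yan} = {Ona, Wes, Yan}
… ∩ ⟦below Gus⟧ = {Ona, Wes, Yan} ∩ {Dan, Eve, Hal, Ona, Tess} = {Ona}
… ∩ ⟦red⟧ = {Ona} ∩ {Dan, Eve, Wes} = ∅
⟦red guest that helped Hal below Gus⟧ = ∅, so the cardinality is 0.

0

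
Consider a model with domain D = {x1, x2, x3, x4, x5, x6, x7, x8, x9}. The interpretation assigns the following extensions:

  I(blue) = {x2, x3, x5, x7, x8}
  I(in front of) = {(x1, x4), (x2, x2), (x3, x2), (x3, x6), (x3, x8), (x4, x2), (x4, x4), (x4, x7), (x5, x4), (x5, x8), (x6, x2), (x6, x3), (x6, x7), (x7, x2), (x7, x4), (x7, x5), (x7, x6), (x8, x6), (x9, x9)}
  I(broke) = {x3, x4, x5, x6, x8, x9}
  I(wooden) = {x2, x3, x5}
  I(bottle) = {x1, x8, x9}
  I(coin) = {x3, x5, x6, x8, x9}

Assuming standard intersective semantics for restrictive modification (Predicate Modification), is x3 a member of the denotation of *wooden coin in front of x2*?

yes

⟦in front of x2⟧ = {x : ⟨x, x2⟩ ∈ ⟦in front of⟧} = {x2, x3, x4, x6, x7}
⟦coin⟧ = {x3, x5, x6, x8, x9}
… ∩ ⟦in front of x2⟧ = {x3, x5, x6, x8, x9} ∩ {x2, x3, x4, x6, x7} = {x3, x6}
… ∩ ⟦wooden⟧ = {x3, x6} ∩ {x2, x3, x5} = {x3}
⟦wooden coin in front of x2⟧ = {x3}; x3 ∈ this set.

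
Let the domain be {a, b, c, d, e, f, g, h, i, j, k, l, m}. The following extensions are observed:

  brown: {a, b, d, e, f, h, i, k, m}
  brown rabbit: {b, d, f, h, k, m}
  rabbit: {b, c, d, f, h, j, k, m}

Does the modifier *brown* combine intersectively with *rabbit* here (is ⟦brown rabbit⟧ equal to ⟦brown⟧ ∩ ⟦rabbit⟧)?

⟦brown⟧ ∩ ⟦rabbit⟧ = {a, b, d, e, f, h, i, k, m} ∩ {b, c, d, f, h, j, k, m} = {b, d, f, h, k, m}
Observed ⟦brown rabbit⟧ = {b, d, f, h, k, m}.
These coincide, so the modifier is intersective here.

yes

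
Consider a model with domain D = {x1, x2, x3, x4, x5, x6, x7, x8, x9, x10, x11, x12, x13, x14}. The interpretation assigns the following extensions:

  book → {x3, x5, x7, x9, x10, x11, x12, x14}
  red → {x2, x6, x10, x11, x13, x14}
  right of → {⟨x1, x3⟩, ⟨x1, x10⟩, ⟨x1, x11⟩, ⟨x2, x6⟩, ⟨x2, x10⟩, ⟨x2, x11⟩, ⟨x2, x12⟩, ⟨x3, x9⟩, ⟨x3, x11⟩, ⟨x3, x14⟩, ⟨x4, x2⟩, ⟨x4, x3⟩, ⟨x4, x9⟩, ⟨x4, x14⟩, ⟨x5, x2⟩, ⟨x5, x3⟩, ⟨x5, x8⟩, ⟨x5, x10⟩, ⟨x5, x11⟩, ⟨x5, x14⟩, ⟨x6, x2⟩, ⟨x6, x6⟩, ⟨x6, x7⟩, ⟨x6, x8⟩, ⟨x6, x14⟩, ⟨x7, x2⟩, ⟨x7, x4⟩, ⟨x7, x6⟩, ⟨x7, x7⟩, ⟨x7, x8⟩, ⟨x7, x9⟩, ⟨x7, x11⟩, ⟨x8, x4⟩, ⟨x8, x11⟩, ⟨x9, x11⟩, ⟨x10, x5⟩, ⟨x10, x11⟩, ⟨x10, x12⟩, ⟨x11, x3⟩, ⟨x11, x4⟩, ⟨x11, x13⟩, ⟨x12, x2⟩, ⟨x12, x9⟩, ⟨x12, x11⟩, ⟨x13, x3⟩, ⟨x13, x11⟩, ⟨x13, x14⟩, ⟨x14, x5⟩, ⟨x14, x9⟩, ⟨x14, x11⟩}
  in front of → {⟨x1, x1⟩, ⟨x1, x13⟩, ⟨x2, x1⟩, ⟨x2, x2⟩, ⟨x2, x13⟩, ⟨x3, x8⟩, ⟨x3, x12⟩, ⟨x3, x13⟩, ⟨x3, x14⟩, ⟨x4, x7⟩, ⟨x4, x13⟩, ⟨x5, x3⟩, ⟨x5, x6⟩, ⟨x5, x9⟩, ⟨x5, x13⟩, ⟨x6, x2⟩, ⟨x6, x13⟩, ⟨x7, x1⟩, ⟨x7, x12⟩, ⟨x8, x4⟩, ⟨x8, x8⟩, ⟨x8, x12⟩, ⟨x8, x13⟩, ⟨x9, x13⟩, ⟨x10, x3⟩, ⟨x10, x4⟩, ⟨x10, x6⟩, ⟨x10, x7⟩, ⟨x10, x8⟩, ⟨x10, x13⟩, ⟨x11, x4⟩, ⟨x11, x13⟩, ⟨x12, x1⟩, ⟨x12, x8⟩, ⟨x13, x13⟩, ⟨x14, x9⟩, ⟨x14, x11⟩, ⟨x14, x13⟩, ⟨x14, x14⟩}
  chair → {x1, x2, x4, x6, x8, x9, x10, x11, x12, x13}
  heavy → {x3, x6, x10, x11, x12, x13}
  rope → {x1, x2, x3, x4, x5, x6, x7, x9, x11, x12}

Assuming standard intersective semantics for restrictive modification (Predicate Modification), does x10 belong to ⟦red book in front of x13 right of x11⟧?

⟦in front of x13⟧ = {x : ⟨x, x13⟩ ∈ ⟦in front of⟧} = {x1, x2, x3, x4, x5, x6, x8, x9, x10, x11, x13, x14}
⟦right of x11⟧ = {x : ⟨x, x11⟩ ∈ ⟦right of⟧} = {x1, x2, x3, x5, x7, x8, x9, x10, x12, x13, x14}
⟦book⟧ = {x3, x5, x7, x9, x10, x11, x12, x14}
… ∩ ⟦in front of x13⟧ = {x3, x5, x7, x9, x10, x11, x12, x14} ∩ {x1, x2, x3, x4, x5, x6, x8, x9, x10, x11, x13, x14} = {x3, x5, x9, x10, x11, x14}
… ∩ ⟦right of x11⟧ = {x3, x5, x9, x10, x11, x14} ∩ {x1, x2, x3, x5, x7, x8, x9, x10, x12, x13, x14} = {x3, x5, x9, x10, x14}
… ∩ ⟦red⟧ = {x3, x5, x9, x10, x14} ∩ {x2, x6, x10, x11, x13, x14} = {x10, x14}
⟦red book in front of x13 right of x11⟧ = {x10, x14}; x10 ∈ this set.

yes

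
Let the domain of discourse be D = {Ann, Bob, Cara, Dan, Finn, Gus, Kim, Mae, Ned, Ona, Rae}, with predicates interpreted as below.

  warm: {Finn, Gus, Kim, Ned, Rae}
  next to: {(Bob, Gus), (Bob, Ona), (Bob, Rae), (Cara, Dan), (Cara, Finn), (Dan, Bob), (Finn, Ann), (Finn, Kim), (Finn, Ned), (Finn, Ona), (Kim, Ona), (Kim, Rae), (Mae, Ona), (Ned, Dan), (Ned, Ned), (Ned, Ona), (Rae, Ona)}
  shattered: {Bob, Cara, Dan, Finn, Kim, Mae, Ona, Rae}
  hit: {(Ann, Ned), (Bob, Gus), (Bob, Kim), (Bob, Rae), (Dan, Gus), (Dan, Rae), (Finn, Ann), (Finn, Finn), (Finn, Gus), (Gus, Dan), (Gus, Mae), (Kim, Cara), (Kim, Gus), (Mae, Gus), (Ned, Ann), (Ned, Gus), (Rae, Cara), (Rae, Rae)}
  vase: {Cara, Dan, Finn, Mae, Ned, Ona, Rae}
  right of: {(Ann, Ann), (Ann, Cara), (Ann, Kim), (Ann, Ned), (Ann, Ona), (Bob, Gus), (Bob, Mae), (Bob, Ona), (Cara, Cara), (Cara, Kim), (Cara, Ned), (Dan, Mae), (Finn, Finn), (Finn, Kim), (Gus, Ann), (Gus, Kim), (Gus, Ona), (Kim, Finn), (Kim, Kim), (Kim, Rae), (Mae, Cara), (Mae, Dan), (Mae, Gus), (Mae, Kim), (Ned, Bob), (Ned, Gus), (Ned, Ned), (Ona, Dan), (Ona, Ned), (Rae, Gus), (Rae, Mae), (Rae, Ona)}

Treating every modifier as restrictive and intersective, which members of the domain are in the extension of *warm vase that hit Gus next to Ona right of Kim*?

⟦that hit Gus⟧ = {x : ⟨x, Gus⟩ ∈ ⟦hit⟧} = {Bob, Dan, Finn, Kim, Mae, Ned}
⟦next to Ona⟧ = {x : ⟨x, Ona⟩ ∈ ⟦next to⟧} = {Bob, Finn, Kim, Mae, Ned, Rae}
⟦right of Kim⟧ = {x : ⟨x, Kim⟩ ∈ ⟦right of⟧} = {Ann, Cara, Finn, Gus, Kim, Mae}
⟦vase⟧ = {Cara, Dan, Finn, Mae, Ned, Ona, Rae}
… ∩ ⟦that hit Gus⟧ = {Cara, Dan, Finn, Mae, Ned, Ona, Rae} ∩ {Bob, Dan, Finn, Kim, Mae, Ned} = {Dan, Finn, Mae, Ned}
… ∩ ⟦next to Ona⟧ = {Dan, Finn, Mae, Ned} ∩ {Bob, Finn, Kim, Mae, Ned, Rae} = {Finn, Mae, Ned}
… ∩ ⟦right of Kim⟧ = {Finn, Mae, Ned} ∩ {Ann, Cara, Finn, Gus, Kim, Mae} = {Finn, Mae}
… ∩ ⟦warm⟧ = {Finn, Mae} ∩ {Finn, Gus, Kim, Ned, Rae} = {Finn}
So ⟦warm vase that hit Gus next to Ona right of Kim⟧ = {Finn}.

{Finn}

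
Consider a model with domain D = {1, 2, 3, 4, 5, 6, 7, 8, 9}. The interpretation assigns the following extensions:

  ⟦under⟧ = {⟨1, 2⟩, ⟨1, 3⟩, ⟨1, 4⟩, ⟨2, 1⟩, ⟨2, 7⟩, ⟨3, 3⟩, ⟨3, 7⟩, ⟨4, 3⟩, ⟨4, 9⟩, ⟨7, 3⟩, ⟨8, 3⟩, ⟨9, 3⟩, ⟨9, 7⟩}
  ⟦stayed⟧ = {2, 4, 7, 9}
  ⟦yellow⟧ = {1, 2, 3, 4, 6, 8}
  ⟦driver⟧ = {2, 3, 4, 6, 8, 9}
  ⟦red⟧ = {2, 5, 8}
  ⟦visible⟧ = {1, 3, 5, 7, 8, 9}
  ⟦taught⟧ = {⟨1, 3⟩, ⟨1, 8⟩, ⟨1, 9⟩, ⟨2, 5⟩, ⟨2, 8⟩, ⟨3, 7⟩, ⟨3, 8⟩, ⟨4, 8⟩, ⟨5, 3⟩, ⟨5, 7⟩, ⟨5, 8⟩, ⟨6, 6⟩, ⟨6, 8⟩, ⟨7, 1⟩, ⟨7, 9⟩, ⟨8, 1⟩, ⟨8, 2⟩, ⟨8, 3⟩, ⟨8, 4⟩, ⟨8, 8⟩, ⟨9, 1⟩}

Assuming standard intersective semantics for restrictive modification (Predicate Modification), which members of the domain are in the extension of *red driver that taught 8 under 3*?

{8}

⟦that taught 8⟧ = {x : ⟨x, 8⟩ ∈ ⟦taught⟧} = {1, 2, 3, 4, 5, 6, 8}
⟦under 3⟧ = {x : ⟨x, 3⟩ ∈ ⟦under⟧} = {1, 3, 4, 7, 8, 9}
⟦driver⟧ = {2, 3, 4, 6, 8, 9}
… ∩ ⟦that taught 8⟧ = {2, 3, 4, 6, 8, 9} ∩ {1, 2, 3, 4, 5, 6, 8} = {2, 3, 4, 6, 8}
… ∩ ⟦under 3⟧ = {2, 3, 4, 6, 8} ∩ {1, 3, 4, 7, 8, 9} = {3, 4, 8}
… ∩ ⟦red⟧ = {3, 4, 8} ∩ {2, 5, 8} = {8}
So ⟦red driver that taught 8 under 3⟧ = {8}.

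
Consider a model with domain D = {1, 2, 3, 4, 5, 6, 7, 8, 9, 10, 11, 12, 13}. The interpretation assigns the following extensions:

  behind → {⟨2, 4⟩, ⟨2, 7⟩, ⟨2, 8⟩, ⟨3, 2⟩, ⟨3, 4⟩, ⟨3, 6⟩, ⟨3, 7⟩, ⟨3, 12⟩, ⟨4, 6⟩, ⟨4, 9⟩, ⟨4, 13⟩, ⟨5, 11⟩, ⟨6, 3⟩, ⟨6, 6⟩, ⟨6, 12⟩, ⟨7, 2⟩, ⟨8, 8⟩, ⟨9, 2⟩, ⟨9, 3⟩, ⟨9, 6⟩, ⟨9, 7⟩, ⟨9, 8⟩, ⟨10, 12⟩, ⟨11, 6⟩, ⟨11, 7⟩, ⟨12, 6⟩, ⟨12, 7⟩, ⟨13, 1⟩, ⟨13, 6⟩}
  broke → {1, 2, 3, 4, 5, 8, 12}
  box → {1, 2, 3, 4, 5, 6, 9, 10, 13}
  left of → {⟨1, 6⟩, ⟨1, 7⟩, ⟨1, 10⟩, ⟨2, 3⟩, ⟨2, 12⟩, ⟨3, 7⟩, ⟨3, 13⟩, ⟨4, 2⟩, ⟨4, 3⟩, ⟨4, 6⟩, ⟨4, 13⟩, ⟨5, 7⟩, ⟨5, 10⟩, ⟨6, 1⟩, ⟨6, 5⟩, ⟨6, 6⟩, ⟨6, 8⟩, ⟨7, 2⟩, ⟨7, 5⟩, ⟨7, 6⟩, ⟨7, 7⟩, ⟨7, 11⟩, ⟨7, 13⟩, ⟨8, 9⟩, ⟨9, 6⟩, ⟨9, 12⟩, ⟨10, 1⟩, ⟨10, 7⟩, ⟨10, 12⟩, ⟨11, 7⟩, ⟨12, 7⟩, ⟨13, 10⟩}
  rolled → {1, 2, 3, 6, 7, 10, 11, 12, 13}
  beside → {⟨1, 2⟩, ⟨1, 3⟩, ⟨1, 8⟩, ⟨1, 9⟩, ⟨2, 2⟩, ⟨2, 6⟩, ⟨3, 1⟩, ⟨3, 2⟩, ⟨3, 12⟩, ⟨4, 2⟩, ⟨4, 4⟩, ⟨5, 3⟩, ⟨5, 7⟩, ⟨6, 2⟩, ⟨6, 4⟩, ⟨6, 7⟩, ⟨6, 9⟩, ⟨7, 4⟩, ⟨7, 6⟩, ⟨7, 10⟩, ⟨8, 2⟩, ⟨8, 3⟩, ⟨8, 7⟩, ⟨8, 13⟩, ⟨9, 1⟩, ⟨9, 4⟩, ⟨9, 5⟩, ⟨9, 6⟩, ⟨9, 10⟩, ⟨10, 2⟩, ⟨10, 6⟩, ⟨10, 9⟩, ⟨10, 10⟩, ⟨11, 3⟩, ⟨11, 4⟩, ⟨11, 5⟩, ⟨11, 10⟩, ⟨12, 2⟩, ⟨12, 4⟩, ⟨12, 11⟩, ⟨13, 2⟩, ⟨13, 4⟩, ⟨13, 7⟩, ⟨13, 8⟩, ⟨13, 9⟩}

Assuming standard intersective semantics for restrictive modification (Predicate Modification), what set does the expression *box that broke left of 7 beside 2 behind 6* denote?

{3}

⟦that broke⟧ = ⟦broke⟧ = {1, 2, 3, 4, 5, 8, 12}
⟦left of 7⟧ = {x : ⟨x, 7⟩ ∈ ⟦left of⟧} = {1, 3, 5, 7, 10, 11, 12}
⟦beside 2⟧ = {x : ⟨x, 2⟩ ∈ ⟦beside⟧} = {1, 2, 3, 4, 6, 8, 10, 12, 13}
⟦behind 6⟧ = {x : ⟨x, 6⟩ ∈ ⟦behind⟧} = {3, 4, 6, 9, 11, 12, 13}
⟦box⟧ = {1, 2, 3, 4, 5, 6, 9, 10, 13}
… ∩ ⟦that broke⟧ = {1, 2, 3, 4, 5, 6, 9, 10, 13} ∩ {1, 2, 3, 4, 5, 8, 12} = {1, 2, 3, 4, 5}
… ∩ ⟦left of 7⟧ = {1, 2, 3, 4, 5} ∩ {1, 3, 5, 7, 10, 11, 12} = {1, 3, 5}
… ∩ ⟦beside 2⟧ = {1, 3, 5} ∩ {1, 2, 3, 4, 6, 8, 10, 12, 13} = {1, 3}
… ∩ ⟦behind 6⟧ = {1, 3} ∩ {3, 4, 6, 9, 11, 12, 13} = {3}
So ⟦box that broke left of 7 beside 2 behind 6⟧ = {3}.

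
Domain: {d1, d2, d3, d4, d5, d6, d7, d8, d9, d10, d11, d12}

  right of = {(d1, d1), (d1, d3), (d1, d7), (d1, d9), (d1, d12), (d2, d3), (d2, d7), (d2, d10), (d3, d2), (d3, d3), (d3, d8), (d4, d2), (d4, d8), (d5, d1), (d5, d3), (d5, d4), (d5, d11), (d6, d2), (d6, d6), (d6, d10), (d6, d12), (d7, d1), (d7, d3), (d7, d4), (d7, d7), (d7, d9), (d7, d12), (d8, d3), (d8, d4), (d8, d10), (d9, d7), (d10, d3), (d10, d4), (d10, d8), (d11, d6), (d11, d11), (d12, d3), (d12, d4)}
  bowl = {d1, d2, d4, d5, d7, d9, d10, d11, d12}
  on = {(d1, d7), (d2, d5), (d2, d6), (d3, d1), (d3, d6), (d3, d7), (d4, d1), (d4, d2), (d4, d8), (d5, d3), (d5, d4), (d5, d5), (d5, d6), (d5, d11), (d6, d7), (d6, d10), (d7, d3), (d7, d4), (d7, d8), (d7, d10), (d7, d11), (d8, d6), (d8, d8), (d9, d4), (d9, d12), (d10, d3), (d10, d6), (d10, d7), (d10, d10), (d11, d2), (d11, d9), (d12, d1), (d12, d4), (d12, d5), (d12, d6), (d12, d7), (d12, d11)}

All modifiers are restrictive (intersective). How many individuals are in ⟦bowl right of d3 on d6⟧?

⟦right of d3⟧ = {x : ⟨x, d3⟩ ∈ ⟦right of⟧} = {d1, d2, d3, d5, d7, d8, d10, d12}
⟦on d6⟧ = {x : ⟨x, d6⟩ ∈ ⟦on⟧} = {d2, d3, d5, d8, d10, d12}
⟦bowl⟧ = {d1, d2, d4, d5, d7, d9, d10, d11, d12}
… ∩ ⟦right of d3⟧ = {d1, d2, d4, d5, d7, d9, d10, d11, d12} ∩ {d1, d2, d3, d5, d7, d8, d10, d12} = {d1, d2, d5, d7, d10, d12}
… ∩ ⟦on d6⟧ = {d1, d2, d5, d7, d10, d12} ∩ {d2, d3, d5, d8, d10, d12} = {d2, d5, d10, d12}
⟦bowl right of d3 on d6⟧ = {d2, d5, d10, d12}, so the cardinality is 4.

4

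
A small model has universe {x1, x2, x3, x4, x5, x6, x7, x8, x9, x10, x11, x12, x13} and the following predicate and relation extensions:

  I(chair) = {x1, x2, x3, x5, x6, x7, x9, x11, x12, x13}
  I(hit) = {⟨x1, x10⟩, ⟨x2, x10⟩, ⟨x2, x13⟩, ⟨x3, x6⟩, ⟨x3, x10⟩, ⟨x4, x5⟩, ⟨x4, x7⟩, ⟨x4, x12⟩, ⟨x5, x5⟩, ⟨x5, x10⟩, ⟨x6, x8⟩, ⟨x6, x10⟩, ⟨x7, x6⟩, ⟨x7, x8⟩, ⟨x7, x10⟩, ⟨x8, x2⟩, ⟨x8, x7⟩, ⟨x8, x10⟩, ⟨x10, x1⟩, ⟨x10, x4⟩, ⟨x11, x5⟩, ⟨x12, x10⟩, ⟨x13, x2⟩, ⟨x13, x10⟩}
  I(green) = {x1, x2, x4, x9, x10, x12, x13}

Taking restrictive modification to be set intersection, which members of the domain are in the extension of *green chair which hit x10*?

{x1, x2, x12, x13}

⟦which hit x10⟧ = {x : ⟨x, x10⟩ ∈ ⟦hit⟧} = {x1, x2, x3, x5, x6, x7, x8, x12, x13}
⟦chair⟧ = {x1, x2, x3, x5, x6, x7, x9, x11, x12, x13}
… ∩ ⟦which hit x10⟧ = {x1, x2, x3, x5, x6, x7, x9, x11, x12, x13} ∩ {x1, x2, x3, x5, x6, x7, x8, x12, x13} = {x1, x2, x3, x5, x6, x7, x12, x13}
… ∩ ⟦green⟧ = {x1, x2, x3, x5, x6, x7, x12, x13} ∩ {x1, x2, x4, x9, x10, x12, x13} = {x1, x2, x12, x13}
So ⟦green chair which hit x10⟧ = {x1, x2, x12, x13}.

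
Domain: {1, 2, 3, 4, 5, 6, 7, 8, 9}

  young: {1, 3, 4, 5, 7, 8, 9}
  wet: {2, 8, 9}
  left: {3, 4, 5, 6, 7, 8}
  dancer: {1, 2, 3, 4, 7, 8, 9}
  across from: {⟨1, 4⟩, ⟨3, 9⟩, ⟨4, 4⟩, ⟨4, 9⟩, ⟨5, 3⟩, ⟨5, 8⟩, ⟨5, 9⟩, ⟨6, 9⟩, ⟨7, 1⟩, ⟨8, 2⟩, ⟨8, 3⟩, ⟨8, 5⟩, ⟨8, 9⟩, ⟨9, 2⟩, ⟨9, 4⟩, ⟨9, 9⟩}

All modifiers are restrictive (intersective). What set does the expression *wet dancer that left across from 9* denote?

⟦that left⟧ = ⟦left⟧ = {3, 4, 5, 6, 7, 8}
⟦across from 9⟧ = {x : ⟨x, 9⟩ ∈ ⟦across from⟧} = {3, 4, 5, 6, 8, 9}
⟦dancer⟧ = {1, 2, 3, 4, 7, 8, 9}
… ∩ ⟦that left⟧ = {1, 2, 3, 4, 7, 8, 9} ∩ {3, 4, 5, 6, 7, 8} = {3, 4, 7, 8}
… ∩ ⟦across from 9⟧ = {3, 4, 7, 8} ∩ {3, 4, 5, 6, 8, 9} = {3, 4, 8}
… ∩ ⟦wet⟧ = {3, 4, 8} ∩ {2, 8, 9} = {8}
So ⟦wet dancer that left across from 9⟧ = {8}.

{8}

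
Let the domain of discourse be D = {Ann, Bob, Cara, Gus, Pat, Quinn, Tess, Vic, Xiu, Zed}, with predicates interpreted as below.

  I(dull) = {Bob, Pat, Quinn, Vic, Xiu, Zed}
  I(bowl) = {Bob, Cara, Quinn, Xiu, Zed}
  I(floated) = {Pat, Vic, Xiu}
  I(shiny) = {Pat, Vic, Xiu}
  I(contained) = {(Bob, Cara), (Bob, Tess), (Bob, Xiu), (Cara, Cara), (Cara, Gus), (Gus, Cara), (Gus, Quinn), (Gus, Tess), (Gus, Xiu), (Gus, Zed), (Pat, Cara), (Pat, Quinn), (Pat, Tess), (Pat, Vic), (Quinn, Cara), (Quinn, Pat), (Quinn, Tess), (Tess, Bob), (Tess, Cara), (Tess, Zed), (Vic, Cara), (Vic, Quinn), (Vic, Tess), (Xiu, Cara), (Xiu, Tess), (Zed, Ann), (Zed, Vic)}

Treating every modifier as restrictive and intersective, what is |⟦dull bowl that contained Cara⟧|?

3

⟦that contained Cara⟧ = {x : ⟨x, Cara⟩ ∈ ⟦contained⟧} = {Bob, Cara, Gus, Pat, Quinn, Tess, Vic, Xiu}
⟦bowl⟧ = {Bob, Cara, Quinn, Xiu, Zed}
… ∩ ⟦that contained Cara⟧ = {Bob, Cara, Quinn, Xiu, Zed} ∩ {Bob, Cara, Gus, Pat, Quinn, Tess, Vic, Xiu} = {Bob, Cara, Quinn, Xiu}
… ∩ ⟦dull⟧ = {Bob, Cara, Quinn, Xiu} ∩ {Bob, Pat, Quinn, Vic, Xiu, Zed} = {Bob, Quinn, Xiu}
⟦dull bowl that contained Cara⟧ = {Bob, Quinn, Xiu}, so the cardinality is 3.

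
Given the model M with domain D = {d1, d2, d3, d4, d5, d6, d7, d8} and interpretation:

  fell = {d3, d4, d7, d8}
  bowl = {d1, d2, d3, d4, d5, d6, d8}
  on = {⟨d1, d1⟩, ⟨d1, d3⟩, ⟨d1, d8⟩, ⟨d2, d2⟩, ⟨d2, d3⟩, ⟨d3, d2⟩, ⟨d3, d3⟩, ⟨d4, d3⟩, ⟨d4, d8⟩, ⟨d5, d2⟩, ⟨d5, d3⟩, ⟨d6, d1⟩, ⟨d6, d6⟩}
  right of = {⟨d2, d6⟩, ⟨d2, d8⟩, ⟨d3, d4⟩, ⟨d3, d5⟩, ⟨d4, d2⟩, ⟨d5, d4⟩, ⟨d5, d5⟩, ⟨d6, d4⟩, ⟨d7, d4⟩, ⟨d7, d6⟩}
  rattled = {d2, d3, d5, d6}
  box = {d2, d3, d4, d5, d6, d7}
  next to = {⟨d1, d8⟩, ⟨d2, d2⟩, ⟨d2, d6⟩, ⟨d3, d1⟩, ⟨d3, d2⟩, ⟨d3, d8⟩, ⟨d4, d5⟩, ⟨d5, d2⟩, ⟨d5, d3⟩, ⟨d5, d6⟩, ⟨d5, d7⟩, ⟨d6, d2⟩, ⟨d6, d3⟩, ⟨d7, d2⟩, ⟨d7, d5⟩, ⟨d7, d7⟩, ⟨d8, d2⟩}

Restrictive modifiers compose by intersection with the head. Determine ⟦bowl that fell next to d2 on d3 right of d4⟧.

⟦that fell⟧ = ⟦fell⟧ = {d3, d4, d7, d8}
⟦next to d2⟧ = {x : ⟨x, d2⟩ ∈ ⟦next to⟧} = {d2, d3, d5, d6, d7, d8}
⟦on d3⟧ = {x : ⟨x, d3⟩ ∈ ⟦on⟧} = {d1, d2, d3, d4, d5}
⟦right of d4⟧ = {x : ⟨x, d4⟩ ∈ ⟦right of⟧} = {d3, d5, d6, d7}
⟦bowl⟧ = {d1, d2, d3, d4, d5, d6, d8}
… ∩ ⟦that fell⟧ = {d1, d2, d3, d4, d5, d6, d8} ∩ {d3, d4, d7, d8} = {d3, d4, d8}
… ∩ ⟦next to d2⟧ = {d3, d4, d8} ∩ {d2, d3, d5, d6, d7, d8} = {d3, d8}
… ∩ ⟦on d3⟧ = {d3, d8} ∩ {d1, d2, d3, d4, d5} = {d3}
… ∩ ⟦right of d4⟧ = {d3} ∩ {d3, d5, d6, d7} = {d3}
So ⟦bowl that fell next to d2 on d3 right of d4⟧ = {d3}.

{d3}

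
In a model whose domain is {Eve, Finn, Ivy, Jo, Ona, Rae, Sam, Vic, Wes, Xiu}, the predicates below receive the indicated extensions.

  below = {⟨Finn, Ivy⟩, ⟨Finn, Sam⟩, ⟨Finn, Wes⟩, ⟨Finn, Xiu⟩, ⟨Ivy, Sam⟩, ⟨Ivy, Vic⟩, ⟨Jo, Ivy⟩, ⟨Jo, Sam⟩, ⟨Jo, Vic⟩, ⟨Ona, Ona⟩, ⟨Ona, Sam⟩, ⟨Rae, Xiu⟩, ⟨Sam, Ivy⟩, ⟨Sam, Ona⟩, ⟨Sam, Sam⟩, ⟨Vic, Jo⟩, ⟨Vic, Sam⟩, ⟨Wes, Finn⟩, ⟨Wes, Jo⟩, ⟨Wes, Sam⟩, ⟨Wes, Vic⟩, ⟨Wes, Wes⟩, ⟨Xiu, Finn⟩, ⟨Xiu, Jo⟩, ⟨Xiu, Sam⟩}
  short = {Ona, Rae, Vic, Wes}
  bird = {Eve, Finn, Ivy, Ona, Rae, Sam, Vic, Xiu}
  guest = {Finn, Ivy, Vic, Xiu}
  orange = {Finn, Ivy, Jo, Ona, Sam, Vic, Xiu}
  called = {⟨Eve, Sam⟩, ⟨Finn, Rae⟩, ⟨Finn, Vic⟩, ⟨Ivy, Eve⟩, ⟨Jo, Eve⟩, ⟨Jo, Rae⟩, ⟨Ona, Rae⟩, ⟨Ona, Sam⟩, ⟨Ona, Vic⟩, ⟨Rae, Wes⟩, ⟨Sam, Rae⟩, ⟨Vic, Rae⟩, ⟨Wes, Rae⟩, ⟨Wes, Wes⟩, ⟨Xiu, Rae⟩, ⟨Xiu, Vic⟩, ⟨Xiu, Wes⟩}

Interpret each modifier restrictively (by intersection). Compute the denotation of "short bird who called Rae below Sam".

⟦who called Rae⟧ = {x : ⟨x, Rae⟩ ∈ ⟦called⟧} = {Finn, Jo, Ona, Sam, Vic, Wes, Xiu}
⟦below Sam⟧ = {x : ⟨x, Sam⟩ ∈ ⟦below⟧} = {Finn, Ivy, Jo, Ona, Sam, Vic, Wes, Xiu}
⟦bird⟧ = {Eve, Finn, Ivy, Ona, Rae, Sam, Vic, Xiu}
… ∩ ⟦who called Rae⟧ = {Eve, Finn, Ivy, Ona, Rae, Sam, Vic, Xiu} ∩ {Finn, Jo, Ona, Sam, Vic, Wes, Xiu} = {Finn, Ona, Sam, Vic, Xiu}
… ∩ ⟦below Sam⟧ = {Finn, Ona, Sam, Vic, Xiu} ∩ {Finn, Ivy, Jo, Ona, Sam, Vic, Wes, Xiu} = {Finn, Ona, Sam, Vic, Xiu}
… ∩ ⟦short⟧ = {Finn, Ona, Sam, Vic, Xiu} ∩ {Ona, Rae, Vic, Wes} = {Ona, Vic}
So ⟦short bird who called Rae below Sam⟧ = {Ona, Vic}.

{Ona, Vic}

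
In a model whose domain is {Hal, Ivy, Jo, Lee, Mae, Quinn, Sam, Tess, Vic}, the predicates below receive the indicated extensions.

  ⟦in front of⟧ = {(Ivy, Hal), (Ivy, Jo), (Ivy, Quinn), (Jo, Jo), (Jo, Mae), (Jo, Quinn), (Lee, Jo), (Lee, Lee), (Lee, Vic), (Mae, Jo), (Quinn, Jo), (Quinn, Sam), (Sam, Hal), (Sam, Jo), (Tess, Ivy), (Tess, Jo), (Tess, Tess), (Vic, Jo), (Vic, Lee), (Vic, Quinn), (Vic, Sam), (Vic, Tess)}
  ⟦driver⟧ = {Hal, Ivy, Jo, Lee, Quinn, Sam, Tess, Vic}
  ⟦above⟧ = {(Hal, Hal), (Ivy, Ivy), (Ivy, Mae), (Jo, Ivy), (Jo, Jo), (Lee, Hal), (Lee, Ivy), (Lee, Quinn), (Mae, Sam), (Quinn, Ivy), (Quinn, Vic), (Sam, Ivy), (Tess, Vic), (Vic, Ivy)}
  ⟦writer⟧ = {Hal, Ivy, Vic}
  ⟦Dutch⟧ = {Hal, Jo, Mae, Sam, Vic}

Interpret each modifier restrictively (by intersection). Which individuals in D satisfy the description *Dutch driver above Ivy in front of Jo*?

{Jo, Sam, Vic}

⟦above Ivy⟧ = {x : ⟨x, Ivy⟩ ∈ ⟦above⟧} = {Ivy, Jo, Lee, Quinn, Sam, Vic}
⟦in front of Jo⟧ = {x : ⟨x, Jo⟩ ∈ ⟦in front of⟧} = {Ivy, Jo, Lee, Mae, Quinn, Sam, Tess, Vic}
⟦driver⟧ = {Hal, Ivy, Jo, Lee, Quinn, Sam, Tess, Vic}
… ∩ ⟦above Ivy⟧ = {Hal, Ivy, Jo, Lee, Quinn, Sam, Tess, Vic} ∩ {Ivy, Jo, Lee, Quinn, Sam, Vic} = {Ivy, Jo, Lee, Quinn, Sam, Vic}
… ∩ ⟦in front of Jo⟧ = {Ivy, Jo, Lee, Quinn, Sam, Vic} ∩ {Ivy, Jo, Lee, Mae, Quinn, Sam, Tess, Vic} = {Ivy, Jo, Lee, Quinn, Sam, Vic}
… ∩ ⟦Dutch⟧ = {Ivy, Jo, Lee, Quinn, Sam, Vic} ∩ {Hal, Jo, Mae, Sam, Vic} = {Jo, Sam, Vic}
So ⟦Dutch driver above Ivy in front of Jo⟧ = {Jo, Sam, Vic}.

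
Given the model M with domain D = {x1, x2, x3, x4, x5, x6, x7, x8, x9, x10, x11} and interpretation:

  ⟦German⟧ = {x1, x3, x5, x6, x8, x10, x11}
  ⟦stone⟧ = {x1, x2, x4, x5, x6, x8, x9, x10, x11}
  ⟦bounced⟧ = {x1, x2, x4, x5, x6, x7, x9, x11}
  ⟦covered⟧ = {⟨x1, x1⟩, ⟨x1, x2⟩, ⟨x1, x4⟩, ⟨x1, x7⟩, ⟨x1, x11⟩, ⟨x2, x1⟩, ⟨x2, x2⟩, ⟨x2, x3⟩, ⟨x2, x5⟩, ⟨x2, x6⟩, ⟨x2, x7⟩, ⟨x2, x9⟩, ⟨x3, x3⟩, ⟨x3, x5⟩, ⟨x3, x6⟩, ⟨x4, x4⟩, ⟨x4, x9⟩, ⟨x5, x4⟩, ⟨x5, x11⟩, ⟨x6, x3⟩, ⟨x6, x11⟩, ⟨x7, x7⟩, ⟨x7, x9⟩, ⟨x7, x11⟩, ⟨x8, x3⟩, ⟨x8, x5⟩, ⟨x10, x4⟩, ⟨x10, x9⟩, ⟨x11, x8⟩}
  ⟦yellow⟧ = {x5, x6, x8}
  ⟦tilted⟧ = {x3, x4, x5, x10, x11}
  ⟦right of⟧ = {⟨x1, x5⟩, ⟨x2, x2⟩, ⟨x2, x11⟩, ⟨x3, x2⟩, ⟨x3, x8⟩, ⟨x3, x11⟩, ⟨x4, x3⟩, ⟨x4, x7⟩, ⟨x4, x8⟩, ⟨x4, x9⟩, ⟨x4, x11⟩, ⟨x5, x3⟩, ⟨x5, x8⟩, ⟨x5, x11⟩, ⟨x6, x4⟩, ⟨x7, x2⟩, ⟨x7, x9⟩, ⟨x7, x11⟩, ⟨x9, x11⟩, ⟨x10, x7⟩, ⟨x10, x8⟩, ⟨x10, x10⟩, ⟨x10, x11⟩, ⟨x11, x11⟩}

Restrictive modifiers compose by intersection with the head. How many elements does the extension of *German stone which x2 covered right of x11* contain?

1

⟦which x2 covered⟧ = {x : ⟨x2, x⟩ ∈ ⟦covered⟧} = {x1, x2, x3, x5, x6, x7, x9}
⟦right of x11⟧ = {x : ⟨x, x11⟩ ∈ ⟦right of⟧} = {x2, x3, x4, x5, x7, x9, x10, x11}
⟦stone⟧ = {x1, x2, x4, x5, x6, x8, x9, x10, x11}
… ∩ ⟦which x2 covered⟧ = {x1, x2, x4, x5, x6, x8, x9, x10, x11} ∩ {x1, x2, x3, x5, x6, x7, x9} = {x1, x2, x5, x6, x9}
… ∩ ⟦right of x11⟧ = {x1, x2, x5, x6, x9} ∩ {x2, x3, x4, x5, x7, x9, x10, x11} = {x2, x5, x9}
… ∩ ⟦German⟧ = {x2, x5, x9} ∩ {x1, x3, x5, x6, x8, x10, x11} = {x5}
⟦German stone which x2 covered right of x11⟧ = {x5}, so the cardinality is 1.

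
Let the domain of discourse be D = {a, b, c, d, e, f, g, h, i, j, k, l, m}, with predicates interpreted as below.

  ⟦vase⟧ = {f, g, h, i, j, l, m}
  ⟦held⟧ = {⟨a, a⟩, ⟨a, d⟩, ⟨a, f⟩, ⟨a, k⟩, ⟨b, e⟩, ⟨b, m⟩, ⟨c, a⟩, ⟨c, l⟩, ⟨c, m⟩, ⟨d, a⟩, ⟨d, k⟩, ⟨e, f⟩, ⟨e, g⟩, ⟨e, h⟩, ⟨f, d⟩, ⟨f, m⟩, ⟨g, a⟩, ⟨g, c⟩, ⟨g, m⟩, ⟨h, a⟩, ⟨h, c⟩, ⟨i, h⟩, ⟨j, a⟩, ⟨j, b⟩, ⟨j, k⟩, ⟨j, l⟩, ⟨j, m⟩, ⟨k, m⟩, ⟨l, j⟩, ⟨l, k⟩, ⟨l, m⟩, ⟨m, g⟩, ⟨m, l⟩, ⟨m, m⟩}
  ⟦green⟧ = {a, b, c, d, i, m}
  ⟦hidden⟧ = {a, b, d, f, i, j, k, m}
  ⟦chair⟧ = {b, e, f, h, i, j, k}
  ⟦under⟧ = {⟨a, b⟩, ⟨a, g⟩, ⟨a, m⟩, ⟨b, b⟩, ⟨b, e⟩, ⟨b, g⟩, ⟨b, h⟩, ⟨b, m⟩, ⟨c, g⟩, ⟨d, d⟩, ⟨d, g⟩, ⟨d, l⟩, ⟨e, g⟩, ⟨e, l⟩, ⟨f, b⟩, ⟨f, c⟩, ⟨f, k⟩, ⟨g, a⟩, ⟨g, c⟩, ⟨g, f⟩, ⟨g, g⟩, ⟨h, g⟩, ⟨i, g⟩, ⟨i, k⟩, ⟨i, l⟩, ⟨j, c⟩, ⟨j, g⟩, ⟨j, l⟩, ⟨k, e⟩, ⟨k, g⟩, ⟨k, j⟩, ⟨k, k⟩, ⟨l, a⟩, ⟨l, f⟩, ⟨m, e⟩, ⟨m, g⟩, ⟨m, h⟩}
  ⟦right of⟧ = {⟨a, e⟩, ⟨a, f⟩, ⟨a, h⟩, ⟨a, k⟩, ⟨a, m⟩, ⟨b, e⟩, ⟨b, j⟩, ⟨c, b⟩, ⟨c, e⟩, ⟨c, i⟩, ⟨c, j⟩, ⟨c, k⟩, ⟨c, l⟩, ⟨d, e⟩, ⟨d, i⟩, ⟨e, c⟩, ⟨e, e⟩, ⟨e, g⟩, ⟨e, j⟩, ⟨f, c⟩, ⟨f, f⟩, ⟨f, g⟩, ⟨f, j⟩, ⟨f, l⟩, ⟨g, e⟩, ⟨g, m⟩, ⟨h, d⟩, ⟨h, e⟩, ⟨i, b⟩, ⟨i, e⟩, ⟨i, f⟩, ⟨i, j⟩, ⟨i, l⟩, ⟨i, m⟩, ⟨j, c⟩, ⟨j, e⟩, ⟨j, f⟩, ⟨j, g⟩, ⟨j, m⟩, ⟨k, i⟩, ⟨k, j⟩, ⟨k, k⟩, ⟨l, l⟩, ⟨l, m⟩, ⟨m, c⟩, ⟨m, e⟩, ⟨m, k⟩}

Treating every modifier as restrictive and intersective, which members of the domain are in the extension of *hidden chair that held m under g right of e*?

{b, j}

⟦that held m⟧ = {x : ⟨x, m⟩ ∈ ⟦held⟧} = {b, c, f, g, j, k, l, m}
⟦under g⟧ = {x : ⟨x, g⟩ ∈ ⟦under⟧} = {a, b, c, d, e, g, h, i, j, k, m}
⟦right of e⟧ = {x : ⟨x, e⟩ ∈ ⟦right of⟧} = {a, b, c, d, e, g, h, i, j, m}
⟦chair⟧ = {b, e, f, h, i, j, k}
… ∩ ⟦that held m⟧ = {b, e, f, h, i, j, k} ∩ {b, c, f, g, j, k, l, m} = {b, f, j, k}
… ∩ ⟦under g⟧ = {b, f, j, k} ∩ {a, b, c, d, e, g, h, i, j, k, m} = {b, j, k}
… ∩ ⟦right of e⟧ = {b, j, k} ∩ {a, b, c, d, e, g, h, i, j, m} = {b, j}
… ∩ ⟦hidden⟧ = {b, j} ∩ {a, b, d, f, i, j, k, m} = {b, j}
So ⟦hidden chair that held m under g right of e⟧ = {b, j}.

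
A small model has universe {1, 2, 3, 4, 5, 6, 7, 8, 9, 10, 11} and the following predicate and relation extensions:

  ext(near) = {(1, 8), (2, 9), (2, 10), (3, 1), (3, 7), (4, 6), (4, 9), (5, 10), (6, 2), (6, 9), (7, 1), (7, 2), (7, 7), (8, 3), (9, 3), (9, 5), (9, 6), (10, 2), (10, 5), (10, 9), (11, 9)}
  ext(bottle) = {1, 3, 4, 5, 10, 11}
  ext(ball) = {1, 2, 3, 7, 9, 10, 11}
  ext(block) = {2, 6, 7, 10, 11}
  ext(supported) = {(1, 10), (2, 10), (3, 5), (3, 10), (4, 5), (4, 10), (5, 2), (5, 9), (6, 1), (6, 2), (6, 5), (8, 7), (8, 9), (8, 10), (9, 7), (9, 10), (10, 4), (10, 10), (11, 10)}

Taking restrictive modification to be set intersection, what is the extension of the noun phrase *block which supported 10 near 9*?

⟦which supported 10⟧ = {x : ⟨x, 10⟩ ∈ ⟦supported⟧} = {1, 2, 3, 4, 8, 9, 10, 11}
⟦near 9⟧ = {x : ⟨x, 9⟩ ∈ ⟦near⟧} = {2, 4, 6, 10, 11}
⟦block⟧ = {2, 6, 7, 10, 11}
… ∩ ⟦which supported 10⟧ = {2, 6, 7, 10, 11} ∩ {1, 2, 3, 4, 8, 9, 10, 11} = {2, 10, 11}
… ∩ ⟦near 9⟧ = {2, 10, 11} ∩ {2, 4, 6, 10, 11} = {2, 10, 11}
So ⟦block which supported 10 near 9⟧ = {2, 10, 11}.

{2, 10, 11}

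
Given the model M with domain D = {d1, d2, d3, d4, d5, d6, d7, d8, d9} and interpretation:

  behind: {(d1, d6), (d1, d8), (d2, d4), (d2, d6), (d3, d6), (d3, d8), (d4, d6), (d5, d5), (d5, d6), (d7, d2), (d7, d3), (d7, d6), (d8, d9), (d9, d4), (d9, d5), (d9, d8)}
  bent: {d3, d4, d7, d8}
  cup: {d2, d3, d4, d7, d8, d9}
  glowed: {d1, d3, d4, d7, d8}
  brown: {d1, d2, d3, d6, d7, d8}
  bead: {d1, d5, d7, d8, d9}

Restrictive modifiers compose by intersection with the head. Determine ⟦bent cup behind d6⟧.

⟦behind d6⟧ = {x : ⟨x, d6⟩ ∈ ⟦behind⟧} = {d1, d2, d3, d4, d5, d7}
⟦cup⟧ = {d2, d3, d4, d7, d8, d9}
… ∩ ⟦behind d6⟧ = {d2, d3, d4, d7, d8, d9} ∩ {d1, d2, d3, d4, d5, d7} = {d2, d3, d4, d7}
… ∩ ⟦bent⟧ = {d2, d3, d4, d7} ∩ {d3, d4, d7, d8} = {d3, d4, d7}
So ⟦bent cup behind d6⟧ = {d3, d4, d7}.

{d3, d4, d7}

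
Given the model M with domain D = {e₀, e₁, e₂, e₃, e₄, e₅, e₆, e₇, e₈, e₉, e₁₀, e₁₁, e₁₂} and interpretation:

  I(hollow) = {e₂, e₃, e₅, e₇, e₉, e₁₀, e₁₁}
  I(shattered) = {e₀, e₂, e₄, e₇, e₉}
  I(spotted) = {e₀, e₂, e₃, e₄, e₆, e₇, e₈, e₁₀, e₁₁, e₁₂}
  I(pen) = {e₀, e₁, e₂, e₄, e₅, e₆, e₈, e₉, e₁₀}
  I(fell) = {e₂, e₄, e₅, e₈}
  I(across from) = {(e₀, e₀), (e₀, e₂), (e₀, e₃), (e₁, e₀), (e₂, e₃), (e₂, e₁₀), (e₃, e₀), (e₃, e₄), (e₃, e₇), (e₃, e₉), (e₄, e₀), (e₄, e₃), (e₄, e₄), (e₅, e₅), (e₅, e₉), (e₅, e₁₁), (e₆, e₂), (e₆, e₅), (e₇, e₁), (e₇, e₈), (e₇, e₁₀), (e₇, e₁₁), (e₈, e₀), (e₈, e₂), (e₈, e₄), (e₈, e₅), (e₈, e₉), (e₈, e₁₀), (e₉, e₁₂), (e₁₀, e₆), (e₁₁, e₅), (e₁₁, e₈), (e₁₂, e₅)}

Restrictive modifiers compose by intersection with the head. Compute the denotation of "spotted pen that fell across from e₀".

{e₄, e₈}

⟦that fell⟧ = ⟦fell⟧ = {e₂, e₄, e₅, e₈}
⟦across from e₀⟧ = {x : ⟨x, e₀⟩ ∈ ⟦across from⟧} = {e₀, e₁, e₃, e₄, e₈}
⟦pen⟧ = {e₀, e₁, e₂, e₄, e₅, e₆, e₈, e₉, e₁₀}
… ∩ ⟦that fell⟧ = {e₀, e₁, e₂, e₄, e₅, e₆, e₈, e₉, e₁₀} ∩ {e₂, e₄, e₅, e₈} = {e₂, e₄, e₅, e₈}
… ∩ ⟦across from e₀⟧ = {e₂, e₄, e₅, e₈} ∩ {e₀, e₁, e₃, e₄, e₈} = {e₄, e₈}
… ∩ ⟦spotted⟧ = {e₄, e₈} ∩ {e₀, e₂, e₃, e₄, e₆, e₇, e₈, e₁₀, e₁₁, e₁₂} = {e₄, e₈}
So ⟦spotted pen that fell across from e₀⟧ = {e₄, e₈}.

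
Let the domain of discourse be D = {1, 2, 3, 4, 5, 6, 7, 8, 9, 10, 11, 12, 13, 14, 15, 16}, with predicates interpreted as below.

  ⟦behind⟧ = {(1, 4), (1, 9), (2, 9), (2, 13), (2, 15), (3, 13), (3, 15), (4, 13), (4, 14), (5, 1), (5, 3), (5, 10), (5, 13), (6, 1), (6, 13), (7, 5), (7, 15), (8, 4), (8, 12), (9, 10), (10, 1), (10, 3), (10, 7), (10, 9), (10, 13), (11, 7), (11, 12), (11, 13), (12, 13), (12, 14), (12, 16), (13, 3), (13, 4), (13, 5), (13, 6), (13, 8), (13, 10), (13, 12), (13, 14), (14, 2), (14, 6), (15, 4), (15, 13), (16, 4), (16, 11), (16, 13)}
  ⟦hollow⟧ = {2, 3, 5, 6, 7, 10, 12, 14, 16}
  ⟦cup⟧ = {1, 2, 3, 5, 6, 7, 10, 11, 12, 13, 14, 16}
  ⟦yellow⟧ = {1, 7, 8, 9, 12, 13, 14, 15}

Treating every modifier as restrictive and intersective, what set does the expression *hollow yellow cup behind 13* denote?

⟦behind 13⟧ = {x : ⟨x, 13⟩ ∈ ⟦behind⟧} = {2, 3, 4, 5, 6, 10, 11, 12, 15, 16}
⟦cup⟧ = {1, 2, 3, 5, 6, 7, 10, 11, 12, 13, 14, 16}
… ∩ ⟦behind 13⟧ = {1, 2, 3, 5, 6, 7, 10, 11, 12, 13, 14, 16} ∩ {2, 3, 4, 5, 6, 10, 11, 12, 15, 16} = {2, 3, 5, 6, 10, 11, 12, 16}
… ∩ ⟦hollow⟧ = {2, 3, 5, 6, 10, 11, 12, 16} ∩ {2, 3, 5, 6, 7, 10, 12, 14, 16} = {2, 3, 5, 6, 10, 12, 16}
… ∩ ⟦yellow⟧ = {2, 3, 5, 6, 10, 12, 16} ∩ {1, 7, 8, 9, 12, 13, 14, 15} = {12}
So ⟦hollow yellow cup behind 13⟧ = {12}.

{12}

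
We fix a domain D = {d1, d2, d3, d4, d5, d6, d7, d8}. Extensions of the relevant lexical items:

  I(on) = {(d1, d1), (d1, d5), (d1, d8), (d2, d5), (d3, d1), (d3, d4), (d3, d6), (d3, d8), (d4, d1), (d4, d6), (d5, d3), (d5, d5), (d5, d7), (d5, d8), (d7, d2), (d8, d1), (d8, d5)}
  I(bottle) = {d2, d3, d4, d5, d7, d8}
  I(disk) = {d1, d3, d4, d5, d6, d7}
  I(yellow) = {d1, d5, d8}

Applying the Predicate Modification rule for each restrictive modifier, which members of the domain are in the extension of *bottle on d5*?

⟦on d5⟧ = {x : ⟨x, d5⟩ ∈ ⟦on⟧} = {d1, d2, d5, d8}
⟦bottle⟧ = {d2, d3, d4, d5, d7, d8}
… ∩ ⟦on d5⟧ = {d2, d3, d4, d5, d7, d8} ∩ {d1, d2, d5, d8} = {d2, d5, d8}
So ⟦bottle on d5⟧ = {d2, d5, d8}.

{d2, d5, d8}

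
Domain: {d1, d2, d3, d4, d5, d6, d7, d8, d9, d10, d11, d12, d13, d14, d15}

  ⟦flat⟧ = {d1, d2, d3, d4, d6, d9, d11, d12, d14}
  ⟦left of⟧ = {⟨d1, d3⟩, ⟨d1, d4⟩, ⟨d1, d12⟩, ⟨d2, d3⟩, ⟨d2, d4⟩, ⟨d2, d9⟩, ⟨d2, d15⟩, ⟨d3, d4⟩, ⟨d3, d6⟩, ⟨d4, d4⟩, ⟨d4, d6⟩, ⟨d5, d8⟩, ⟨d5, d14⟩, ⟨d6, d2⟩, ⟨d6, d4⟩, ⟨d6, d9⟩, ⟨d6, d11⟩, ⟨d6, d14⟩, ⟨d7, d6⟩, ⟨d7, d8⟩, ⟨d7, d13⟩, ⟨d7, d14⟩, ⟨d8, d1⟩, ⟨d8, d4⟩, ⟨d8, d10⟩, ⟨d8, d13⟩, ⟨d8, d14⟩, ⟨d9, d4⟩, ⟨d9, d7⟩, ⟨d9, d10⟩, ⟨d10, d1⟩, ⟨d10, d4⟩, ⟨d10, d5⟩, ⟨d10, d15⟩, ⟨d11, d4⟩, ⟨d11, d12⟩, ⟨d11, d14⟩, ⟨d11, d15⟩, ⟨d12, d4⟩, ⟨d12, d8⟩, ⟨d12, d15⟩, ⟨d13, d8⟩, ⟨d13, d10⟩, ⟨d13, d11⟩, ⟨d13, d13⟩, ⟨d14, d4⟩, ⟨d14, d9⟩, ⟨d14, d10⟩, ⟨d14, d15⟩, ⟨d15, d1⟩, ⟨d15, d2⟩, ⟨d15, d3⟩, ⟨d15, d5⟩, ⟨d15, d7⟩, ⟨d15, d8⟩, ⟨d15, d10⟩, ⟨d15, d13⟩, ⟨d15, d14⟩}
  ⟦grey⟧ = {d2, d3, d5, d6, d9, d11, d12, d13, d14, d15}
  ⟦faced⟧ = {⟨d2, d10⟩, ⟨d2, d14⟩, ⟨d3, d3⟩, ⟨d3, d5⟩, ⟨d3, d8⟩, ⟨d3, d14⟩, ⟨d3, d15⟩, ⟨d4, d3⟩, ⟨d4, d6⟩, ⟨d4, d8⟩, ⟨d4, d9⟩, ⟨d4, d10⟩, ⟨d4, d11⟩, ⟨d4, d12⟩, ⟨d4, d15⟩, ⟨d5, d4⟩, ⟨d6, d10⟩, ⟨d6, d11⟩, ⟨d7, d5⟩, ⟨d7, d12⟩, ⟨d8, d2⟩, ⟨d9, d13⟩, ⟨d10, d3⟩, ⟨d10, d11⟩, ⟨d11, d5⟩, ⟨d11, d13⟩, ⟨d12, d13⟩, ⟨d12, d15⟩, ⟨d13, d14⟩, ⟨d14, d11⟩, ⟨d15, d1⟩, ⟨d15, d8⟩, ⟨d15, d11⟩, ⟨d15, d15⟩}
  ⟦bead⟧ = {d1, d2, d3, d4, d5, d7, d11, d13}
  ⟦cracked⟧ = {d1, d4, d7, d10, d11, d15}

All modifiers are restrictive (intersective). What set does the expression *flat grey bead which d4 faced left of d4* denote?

⟦which d4 faced⟧ = {x : ⟨d4, x⟩ ∈ ⟦faced⟧} = {d3, d6, d8, d9, d10, d11, d12, d15}
⟦left of d4⟧ = {x : ⟨x, d4⟩ ∈ ⟦left of⟧} = {d1, d2, d3, d4, d6, d8, d9, d10, d11, d12, d14}
⟦bead⟧ = {d1, d2, d3, d4, d5, d7, d11, d13}
… ∩ ⟦which d4 faced⟧ = {d1, d2, d3, d4, d5, d7, d11, d13} ∩ {d3, d6, d8, d9, d10, d11, d12, d15} = {d3, d11}
… ∩ ⟦left of d4⟧ = {d3, d11} ∩ {d1, d2, d3, d4, d6, d8, d9, d10, d11, d12, d14} = {d3, d11}
… ∩ ⟦flat⟧ = {d3, d11} ∩ {d1, d2, d3, d4, d6, d9, d11, d12, d14} = {d3, d11}
… ∩ ⟦grey⟧ = {d3, d11} ∩ {d2, d3, d5, d6, d9, d11, d12, d13, d14, d15} = {d3, d11}
So ⟦flat grey bead which d4 faced left of d4⟧ = {d3, d11}.

{d3, d11}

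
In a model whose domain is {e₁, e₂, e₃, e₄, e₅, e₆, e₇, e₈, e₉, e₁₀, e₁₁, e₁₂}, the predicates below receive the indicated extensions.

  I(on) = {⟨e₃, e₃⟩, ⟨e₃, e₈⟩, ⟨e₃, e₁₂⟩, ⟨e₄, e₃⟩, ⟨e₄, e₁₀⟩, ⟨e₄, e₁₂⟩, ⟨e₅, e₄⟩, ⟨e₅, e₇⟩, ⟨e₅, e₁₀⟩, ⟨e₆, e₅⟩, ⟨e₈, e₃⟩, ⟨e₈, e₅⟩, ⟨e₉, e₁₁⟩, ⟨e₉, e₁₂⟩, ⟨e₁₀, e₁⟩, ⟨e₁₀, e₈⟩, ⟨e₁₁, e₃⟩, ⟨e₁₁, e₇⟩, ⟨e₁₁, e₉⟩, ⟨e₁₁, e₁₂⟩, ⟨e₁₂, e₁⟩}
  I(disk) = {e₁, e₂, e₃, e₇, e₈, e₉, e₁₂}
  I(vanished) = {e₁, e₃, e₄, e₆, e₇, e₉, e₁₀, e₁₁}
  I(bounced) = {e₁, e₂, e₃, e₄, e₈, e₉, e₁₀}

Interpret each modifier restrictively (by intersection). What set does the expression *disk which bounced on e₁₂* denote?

{e₃, e₉}

⟦which bounced⟧ = ⟦bounced⟧ = {e₁, e₂, e₃, e₄, e₈, e₉, e₁₀}
⟦on e₁₂⟧ = {x : ⟨x, e₁₂⟩ ∈ ⟦on⟧} = {e₃, e₄, e₉, e₁₁}
⟦disk⟧ = {e₁, e₂, e₃, e₇, e₈, e₉, e₁₂}
… ∩ ⟦which bounced⟧ = {e₁, e₂, e₃, e₇, e₈, e₉, e₁₂} ∩ {e₁, e₂, e₃, e₄, e₈, e₉, e₁₀} = {e₁, e₂, e₃, e₈, e₉}
… ∩ ⟦on e₁₂⟧ = {e₁, e₂, e₃, e₈, e₉} ∩ {e₃, e₄, e₉, e₁₁} = {e₃, e₉}
So ⟦disk which bounced on e₁₂⟧ = {e₃, e₉}.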